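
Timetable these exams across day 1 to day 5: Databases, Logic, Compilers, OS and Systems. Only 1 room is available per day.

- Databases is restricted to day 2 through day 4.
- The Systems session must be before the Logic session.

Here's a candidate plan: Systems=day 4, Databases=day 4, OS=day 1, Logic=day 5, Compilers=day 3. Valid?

Only 1 room is available per day — violated.
The Systems session must be before the Logic session — holds.
Databases is restricted to day 2 through day 4 — holds.

Invalid. Only 1 room is available per day.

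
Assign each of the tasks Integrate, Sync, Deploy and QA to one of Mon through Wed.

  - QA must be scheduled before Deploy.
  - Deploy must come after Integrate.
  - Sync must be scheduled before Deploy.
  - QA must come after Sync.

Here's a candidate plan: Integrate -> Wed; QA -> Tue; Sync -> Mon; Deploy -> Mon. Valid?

Invalid. Deploy must come after Integrate.

QA must be scheduled before Deploy — violated.
Deploy must come after Integrate — violated.
QA must come after Sync — holds.
Sync must be scheduled before Deploy — violated.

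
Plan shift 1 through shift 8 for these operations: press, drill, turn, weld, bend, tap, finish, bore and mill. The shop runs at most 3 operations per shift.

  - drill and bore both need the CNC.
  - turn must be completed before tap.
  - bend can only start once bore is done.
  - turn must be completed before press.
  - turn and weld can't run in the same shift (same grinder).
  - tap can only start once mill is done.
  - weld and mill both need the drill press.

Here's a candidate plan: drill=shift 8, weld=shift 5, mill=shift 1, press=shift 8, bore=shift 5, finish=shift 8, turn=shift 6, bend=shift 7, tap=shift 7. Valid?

drill and bore both need the CNC — holds.
turn must be completed before press — holds.
bend can only start once bore is done — holds.
The shop runs at most 3 operations per shift — holds.
weld and mill both need the drill press — holds.
turn must be completed before tap — holds.
tap can only start once mill is done — holds.
turn and weld can't run in the same shift (same grinder) — holds.

Yes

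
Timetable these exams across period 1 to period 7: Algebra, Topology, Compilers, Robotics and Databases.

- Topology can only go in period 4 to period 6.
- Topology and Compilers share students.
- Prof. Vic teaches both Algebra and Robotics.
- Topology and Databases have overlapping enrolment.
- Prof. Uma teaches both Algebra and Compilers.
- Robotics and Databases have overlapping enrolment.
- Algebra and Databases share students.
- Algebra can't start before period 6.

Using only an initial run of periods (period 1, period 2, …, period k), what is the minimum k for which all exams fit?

6 periods

Algebra can't be placed before period 6, so the schedule must run through at least period 6.
6 works (last occupied period: period 6): for example Algebra -> period 6, Topology -> period 4, Robotics -> period 1, Compilers -> period 1, Databases -> period 2.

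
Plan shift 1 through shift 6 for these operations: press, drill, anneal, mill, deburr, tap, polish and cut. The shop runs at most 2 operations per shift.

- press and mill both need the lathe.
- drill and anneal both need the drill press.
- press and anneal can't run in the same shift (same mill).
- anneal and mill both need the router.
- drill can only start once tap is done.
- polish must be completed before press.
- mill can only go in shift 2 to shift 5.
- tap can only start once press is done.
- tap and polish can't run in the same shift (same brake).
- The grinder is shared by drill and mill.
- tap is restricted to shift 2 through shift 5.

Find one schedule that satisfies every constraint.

polish in shift 1, deburr in shift 2, cut in shift 4, drill in shift 4, mill in shift 3, anneal in shift 1, tap in shift 3, press in shift 2

Checking: tap(shift 3) before drill(shift 4); polish(shift 1) before press(shift 2); press(shift 2) before tap(shift 3); drill(shift 4) != anneal(shift 1); press(shift 2) != anneal(shift 1); drill(shift 4) != mill(shift 3); anneal(shift 1) != mill(shift 3); press(shift 2) != mill(shift 3); tap(shift 3) != polish(shift 1); mill=shift 3 in [shift 2,shift 5]; tap=shift 3 in [shift 2,shift 5]; max 2 per shift (cap 2).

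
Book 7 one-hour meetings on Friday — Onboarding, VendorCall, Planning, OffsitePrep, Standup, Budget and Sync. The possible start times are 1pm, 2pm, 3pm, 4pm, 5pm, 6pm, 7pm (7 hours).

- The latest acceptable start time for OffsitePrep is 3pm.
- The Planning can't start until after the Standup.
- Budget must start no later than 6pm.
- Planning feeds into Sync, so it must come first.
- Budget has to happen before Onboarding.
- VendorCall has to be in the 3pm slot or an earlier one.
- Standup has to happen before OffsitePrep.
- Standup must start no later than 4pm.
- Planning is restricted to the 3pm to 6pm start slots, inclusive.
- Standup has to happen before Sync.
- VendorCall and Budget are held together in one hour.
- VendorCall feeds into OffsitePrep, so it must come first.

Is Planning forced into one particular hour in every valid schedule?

No

Planning can be 3pm (e.g. Planning in 3pm; Onboarding in 2pm; VendorCall in 1pm; Standup in 1pm; Sync in 4pm; OffsitePrep in 2pm; Budget in 1pm) or 4pm (e.g. Onboarding -> 2pm; OffsitePrep -> 2pm; Sync -> 5pm; Planning -> 4pm; Budget -> 1pm; Standup -> 1pm; VendorCall -> 1pm).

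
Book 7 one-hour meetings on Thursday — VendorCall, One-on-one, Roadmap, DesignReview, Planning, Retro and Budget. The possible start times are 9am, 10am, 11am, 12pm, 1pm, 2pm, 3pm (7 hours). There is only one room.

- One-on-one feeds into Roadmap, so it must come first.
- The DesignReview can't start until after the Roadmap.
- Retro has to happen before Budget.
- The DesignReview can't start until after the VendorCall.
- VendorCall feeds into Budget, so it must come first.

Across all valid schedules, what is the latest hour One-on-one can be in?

1pm

Downstream work caps One-on-one at 1pm.
One-on-one at 1pm is achievable: DesignReview in 3pm; One-on-one in 1pm; Planning in 12pm; VendorCall in 9am; Retro in 10am; Budget in 11am; Roadmap in 2pm.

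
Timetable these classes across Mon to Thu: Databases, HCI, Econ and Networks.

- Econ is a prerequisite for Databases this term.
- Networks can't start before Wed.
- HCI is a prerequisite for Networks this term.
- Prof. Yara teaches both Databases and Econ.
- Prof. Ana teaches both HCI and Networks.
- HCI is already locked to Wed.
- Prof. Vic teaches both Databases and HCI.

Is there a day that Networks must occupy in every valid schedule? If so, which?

Networks's window is Wed–Thu.
HCI is fixed at Wed, and Networks can't share a day with HCI.
So Networks must be Thu.

Thu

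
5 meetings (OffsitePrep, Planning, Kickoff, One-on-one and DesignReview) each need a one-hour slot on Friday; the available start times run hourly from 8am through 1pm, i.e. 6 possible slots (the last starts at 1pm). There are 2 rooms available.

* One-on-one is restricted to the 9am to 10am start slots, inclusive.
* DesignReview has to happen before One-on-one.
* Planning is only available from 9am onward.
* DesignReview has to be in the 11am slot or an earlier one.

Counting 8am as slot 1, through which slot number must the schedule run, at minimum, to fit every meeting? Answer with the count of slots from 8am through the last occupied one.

3 slots

The precedence chain requires at least 2 distinct slots.
With at most 2 per slot and 5 meetings, at least 3 slots are needed.
3 works (last occupied slot: 10am): for example One-on-one in 9am; DesignReview in 8am; OffsitePrep in 8am; Planning in 9am; Kickoff in 10am.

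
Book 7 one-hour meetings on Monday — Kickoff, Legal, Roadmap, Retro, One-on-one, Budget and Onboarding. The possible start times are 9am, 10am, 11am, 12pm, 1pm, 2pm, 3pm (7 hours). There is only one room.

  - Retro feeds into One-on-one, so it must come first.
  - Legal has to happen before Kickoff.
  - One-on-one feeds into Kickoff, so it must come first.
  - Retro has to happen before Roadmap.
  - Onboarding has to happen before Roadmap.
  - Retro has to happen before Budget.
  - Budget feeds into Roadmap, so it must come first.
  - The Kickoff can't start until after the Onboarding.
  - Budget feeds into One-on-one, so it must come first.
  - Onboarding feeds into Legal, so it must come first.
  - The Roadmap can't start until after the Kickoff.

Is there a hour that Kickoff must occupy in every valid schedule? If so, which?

2pm

Precedence pushes Kickoff to at least 12pm; downstream work caps Kickoff at 2pm.
So Kickoff is pinned to 2pm.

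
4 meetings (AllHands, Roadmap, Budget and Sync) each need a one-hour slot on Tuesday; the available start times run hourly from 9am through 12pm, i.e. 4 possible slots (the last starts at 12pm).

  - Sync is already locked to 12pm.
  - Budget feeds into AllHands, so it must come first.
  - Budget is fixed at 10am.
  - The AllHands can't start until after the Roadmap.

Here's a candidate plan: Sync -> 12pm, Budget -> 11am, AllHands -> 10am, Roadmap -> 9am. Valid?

No — it violates: Budget feeds into AllHands, so it must come first

Budget feeds into AllHands, so it must come first — violated.
The AllHands can't start until after the Roadmap — holds.
Sync is already locked to 12pm — holds.
Budget is fixed at 10am — violated.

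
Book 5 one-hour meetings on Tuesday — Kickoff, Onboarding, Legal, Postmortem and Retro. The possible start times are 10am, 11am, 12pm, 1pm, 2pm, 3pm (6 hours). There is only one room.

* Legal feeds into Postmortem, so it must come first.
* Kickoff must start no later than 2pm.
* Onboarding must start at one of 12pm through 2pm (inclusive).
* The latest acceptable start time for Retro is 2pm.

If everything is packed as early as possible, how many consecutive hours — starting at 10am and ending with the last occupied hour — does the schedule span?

The precedence chain requires at least 2 distinct hours.
With at most 1 per hour and 5 meetings, at least 5 hours are needed.
Onboarding can't be placed before 12pm — that is hour 3 counting from 10am — so the schedule must run through at least 3 hours.
5 works (last occupied hour: 2pm): for example Onboarding in 12pm, Legal in 10am, Retro in 2pm, Postmortem in 11am, Kickoff in 1pm.

5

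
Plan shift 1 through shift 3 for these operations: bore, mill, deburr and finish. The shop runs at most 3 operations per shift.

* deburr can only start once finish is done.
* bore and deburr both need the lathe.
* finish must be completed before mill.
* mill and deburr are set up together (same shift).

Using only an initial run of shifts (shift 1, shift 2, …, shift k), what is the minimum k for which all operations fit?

2 shifts

The precedence chain requires at least 2 distinct shifts.
With at most 3 per shift and 4 operations, at least 2 shifts are needed.
2 works (last occupied shift: shift 2): for example deburr -> shift 2; mill -> shift 2; finish -> shift 1; bore -> shift 1.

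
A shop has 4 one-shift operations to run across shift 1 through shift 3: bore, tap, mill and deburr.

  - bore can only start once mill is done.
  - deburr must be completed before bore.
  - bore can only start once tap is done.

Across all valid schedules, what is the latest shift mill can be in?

Downstream work caps mill at shift 2.
mill at shift 2 is achievable: bore=shift 3, tap=shift 1, mill=shift 2, deburr=shift 1.

shift 2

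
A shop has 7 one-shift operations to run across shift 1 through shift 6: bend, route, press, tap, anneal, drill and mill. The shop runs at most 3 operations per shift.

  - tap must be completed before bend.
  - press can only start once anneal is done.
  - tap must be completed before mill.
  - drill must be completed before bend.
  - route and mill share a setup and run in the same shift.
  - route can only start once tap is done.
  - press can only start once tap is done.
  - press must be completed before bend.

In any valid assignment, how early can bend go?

shift 3

Precedence pushes bend to at least shift 3.
bend at shift 3 is achievable: bend=shift 3, tap=shift 1, anneal=shift 1, press=shift 2, route=shift 2, mill=shift 2, drill=shift 1.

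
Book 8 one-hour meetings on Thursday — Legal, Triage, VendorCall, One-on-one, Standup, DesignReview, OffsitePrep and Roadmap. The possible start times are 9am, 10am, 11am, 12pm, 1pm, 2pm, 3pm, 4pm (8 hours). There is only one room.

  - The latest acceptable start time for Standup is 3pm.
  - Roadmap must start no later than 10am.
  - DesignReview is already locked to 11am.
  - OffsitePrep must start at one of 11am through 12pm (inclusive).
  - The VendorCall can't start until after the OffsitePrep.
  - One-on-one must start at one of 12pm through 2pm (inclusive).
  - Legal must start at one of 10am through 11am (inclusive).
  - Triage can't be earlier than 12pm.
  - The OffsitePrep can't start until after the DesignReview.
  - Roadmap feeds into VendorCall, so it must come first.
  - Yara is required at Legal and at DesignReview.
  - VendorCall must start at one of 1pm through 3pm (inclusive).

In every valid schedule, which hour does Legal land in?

10am

Legal's window is 10am–11am.
DesignReview is fixed at 11am, and Legal can't share a hour with DesignReview.
So Legal must be 10am.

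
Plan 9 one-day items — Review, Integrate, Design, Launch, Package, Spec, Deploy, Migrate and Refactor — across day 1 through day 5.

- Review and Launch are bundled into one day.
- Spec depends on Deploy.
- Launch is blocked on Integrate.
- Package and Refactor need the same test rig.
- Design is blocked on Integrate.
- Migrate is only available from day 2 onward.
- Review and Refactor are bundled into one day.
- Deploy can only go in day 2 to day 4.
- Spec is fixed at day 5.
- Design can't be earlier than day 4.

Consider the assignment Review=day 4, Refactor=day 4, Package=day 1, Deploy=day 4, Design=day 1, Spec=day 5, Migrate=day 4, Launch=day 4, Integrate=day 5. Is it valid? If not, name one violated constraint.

Spec depends on Deploy — holds.
Design is blocked on Integrate — violated.
Deploy can only go in day 2 to day 4 — holds.
Package and Refactor need the same test rig — holds.
Migrate is only available from day 2 onward — holds.
Spec is fixed at day 5 — holds.
Design can't be earlier than day 4 — violated.
Review and Launch are bundled into one day — holds.
Launch is blocked on Integrate — violated.
Review and Refactor are bundled into one day — holds.

No. Design is blocked on Integrate is not satisfied.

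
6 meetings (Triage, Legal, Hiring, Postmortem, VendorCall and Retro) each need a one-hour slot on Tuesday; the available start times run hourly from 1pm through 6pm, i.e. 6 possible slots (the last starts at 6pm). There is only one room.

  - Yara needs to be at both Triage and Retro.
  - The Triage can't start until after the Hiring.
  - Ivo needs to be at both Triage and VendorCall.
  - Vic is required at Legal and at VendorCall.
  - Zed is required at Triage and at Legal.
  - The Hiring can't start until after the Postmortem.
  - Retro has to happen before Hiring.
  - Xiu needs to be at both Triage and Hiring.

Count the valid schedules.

60

Splitting on Triage: it can be 4pm (4), 5pm (16), 6pm (40). Listing each branch's schedules as (Legal, Hiring, Postmortem, VendorCall, Retro):
Triage=4pm: (5pm,3pm,1pm,6pm,2pm) (5pm,3pm,2pm,6pm,1pm) (6pm,3pm,1pm,5pm,2pm) (6pm,3pm,2pm,5pm,1pm) — 4.
Triage=5pm: (1pm,4pm,2pm,6pm,3pm) (1pm,4pm,3pm,6pm,2pm) (2pm,4pm,1pm,6pm,3pm) (2pm,4pm,3pm,6pm,1pm) (3pm,4pm,1pm,6pm,2pm) (3pm,4pm,2pm,6pm,1pm) (4pm,3pm,1pm,6pm,2pm) (4pm,3pm,2pm,6pm,1pm) (6pm,3pm,1pm,4pm,2pm) (6pm,3pm,2pm,4pm,1pm) (6pm,4pm,1pm,2pm,3pm) (6pm,4pm,1pm,3pm,2pm) (6pm,4pm,2pm,1pm,3pm) (6pm,4pm,2pm,3pm,1pm) (6pm,4pm,3pm,1pm,2pm) (6pm,4pm,3pm,2pm,1pm) — 16.
Triage=6pm: (1pm,4pm,2pm,5pm,3pm) (1pm,4pm,3pm,5pm,2pm) (1pm,5pm,2pm,3pm,4pm) (1pm,5pm,2pm,4pm,3pm) (1pm,5pm,3pm,2pm,4pm) (1pm,5pm,3pm,4pm,2pm) (1pm,5pm,4pm,2pm,3pm) (1pm,5pm,4pm,3pm,2pm) (2pm,4pm,1pm,5pm,3pm) (2pm,4pm,3pm,5pm,1pm) (2pm,5pm,1pm,3pm,4pm) (2pm,5pm,1pm,4pm,3pm) (2pm,5pm,3pm,1pm,4pm) (2pm,5pm,3pm,4pm,1pm) (2pm,5pm,4pm,1pm,3pm) (2pm,5pm,4pm,3pm,1pm) (3pm,4pm,1pm,5pm,2pm) (3pm,4pm,2pm,5pm,1pm) (3pm,5pm,1pm,2pm,4pm) (3pm,5pm,1pm,4pm,2pm) (3pm,5pm,2pm,1pm,4pm) (3pm,5pm,2pm,4pm,1pm) (3pm,5pm,4pm,1pm,2pm) (3pm,5pm,4pm,2pm,1pm) (4pm,3pm,1pm,5pm,2pm) (4pm,3pm,2pm,5pm,1pm) (4pm,5pm,1pm,2pm,3pm) (4pm,5pm,1pm,3pm,2pm) (4pm,5pm,2pm,1pm,3pm) (4pm,5pm,2pm,3pm,1pm) (4pm,5pm,3pm,1pm,2pm) (4pm,5pm,3pm,2pm,1pm) (5pm,3pm,1pm,4pm,2pm) (5pm,3pm,2pm,4pm,1pm) (5pm,4pm,1pm,2pm,3pm) (5pm,4pm,1pm,3pm,2pm) (5pm,4pm,2pm,1pm,3pm) (5pm,4pm,2pm,3pm,1pm) (5pm,4pm,3pm,1pm,2pm) (5pm,4pm,3pm,2pm,1pm) — 40.
Summing: 4 + 16 + 40 = 60.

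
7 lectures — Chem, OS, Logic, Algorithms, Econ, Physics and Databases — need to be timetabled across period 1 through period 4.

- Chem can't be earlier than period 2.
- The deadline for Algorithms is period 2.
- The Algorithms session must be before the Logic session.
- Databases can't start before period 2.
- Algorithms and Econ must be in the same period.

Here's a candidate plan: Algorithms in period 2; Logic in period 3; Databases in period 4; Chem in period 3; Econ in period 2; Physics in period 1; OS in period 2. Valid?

Chem can't be earlier than period 2 — holds.
Algorithms and Econ must be in the same period — holds.
The Algorithms session must be before the Logic session — holds.
The deadline for Algorithms is period 2 — holds.
Databases can't start before period 2 — holds.

Yes, all constraints hold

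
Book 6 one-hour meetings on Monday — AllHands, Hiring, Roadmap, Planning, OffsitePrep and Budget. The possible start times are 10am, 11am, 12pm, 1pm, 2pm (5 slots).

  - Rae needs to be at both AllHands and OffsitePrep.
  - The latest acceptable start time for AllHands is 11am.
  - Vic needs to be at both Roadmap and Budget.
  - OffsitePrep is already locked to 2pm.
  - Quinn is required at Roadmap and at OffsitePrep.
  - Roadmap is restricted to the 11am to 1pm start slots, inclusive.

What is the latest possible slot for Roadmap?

1pm

Roadmap is available from 11am; Roadmap's own window allows nothing later than 1pm.
Roadmap at 1pm is achievable: Budget in 10am; Planning in 10am; Roadmap in 1pm; AllHands in 10am; OffsitePrep in 2pm; Hiring in 10am.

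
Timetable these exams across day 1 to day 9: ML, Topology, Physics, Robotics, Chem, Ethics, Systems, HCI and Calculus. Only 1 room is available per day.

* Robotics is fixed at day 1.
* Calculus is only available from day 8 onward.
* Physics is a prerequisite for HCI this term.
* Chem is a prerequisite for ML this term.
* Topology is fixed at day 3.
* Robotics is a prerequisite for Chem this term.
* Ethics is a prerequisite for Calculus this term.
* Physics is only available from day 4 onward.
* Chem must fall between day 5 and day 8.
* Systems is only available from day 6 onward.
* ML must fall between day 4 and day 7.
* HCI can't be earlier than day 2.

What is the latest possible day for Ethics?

day 2

Downstream work caps Ethics at day 8.
Ethics at day 2 is achievable: Topology in day 3, Chem in day 5, ML in day 6, Calculus in day 8, Ethics in day 2, Systems in day 7, Robotics in day 1, Physics in day 4, HCI in day 9.
Nothing later works — the capacity limit rule out every day after day 2.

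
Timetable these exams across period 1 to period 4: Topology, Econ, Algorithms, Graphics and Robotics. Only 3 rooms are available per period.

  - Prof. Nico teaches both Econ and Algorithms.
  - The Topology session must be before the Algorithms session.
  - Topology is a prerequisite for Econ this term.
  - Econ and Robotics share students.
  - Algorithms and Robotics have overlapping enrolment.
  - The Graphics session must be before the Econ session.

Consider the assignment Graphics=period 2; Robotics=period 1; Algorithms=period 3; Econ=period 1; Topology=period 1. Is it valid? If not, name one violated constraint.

No — it violates: The Graphics session must be before the Econ session

The Topology session must be before the Algorithms session — holds.
The Graphics session must be before the Econ session — violated.
Topology is a prerequisite for Econ this term — violated.
Econ and Robotics share students — violated.
Only 3 rooms are available per period — holds.
Prof. Nico teaches both Econ and Algorithms — holds.
Algorithms and Robotics have overlapping enrolment — holds.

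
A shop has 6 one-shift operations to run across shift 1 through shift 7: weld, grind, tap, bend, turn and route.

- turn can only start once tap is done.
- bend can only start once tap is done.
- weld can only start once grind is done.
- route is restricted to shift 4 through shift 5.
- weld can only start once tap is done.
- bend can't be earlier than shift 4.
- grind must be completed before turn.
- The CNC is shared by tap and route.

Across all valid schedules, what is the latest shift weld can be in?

Precedence pushes weld to at least shift 2.
weld at shift 7 is achievable: route -> shift 4, tap -> shift 1, turn -> shift 2, weld -> shift 7, bend -> shift 4, grind -> shift 1.

shift 7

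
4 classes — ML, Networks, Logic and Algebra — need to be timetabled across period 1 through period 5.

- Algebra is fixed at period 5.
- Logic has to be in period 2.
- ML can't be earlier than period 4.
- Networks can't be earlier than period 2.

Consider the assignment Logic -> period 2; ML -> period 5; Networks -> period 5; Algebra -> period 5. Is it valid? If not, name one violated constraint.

Yes, all constraints hold

Logic has to be in period 2 — holds.
Algebra is fixed at period 5 — holds.
ML can't be earlier than period 4 — holds.
Networks can't be earlier than period 2 — holds.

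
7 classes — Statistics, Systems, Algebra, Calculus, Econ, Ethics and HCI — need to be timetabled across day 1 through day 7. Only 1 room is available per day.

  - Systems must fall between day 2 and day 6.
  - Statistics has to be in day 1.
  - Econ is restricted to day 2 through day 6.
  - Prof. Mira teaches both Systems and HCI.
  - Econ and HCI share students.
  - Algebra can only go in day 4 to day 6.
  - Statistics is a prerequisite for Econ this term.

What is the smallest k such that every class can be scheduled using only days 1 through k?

The precedence chain requires at least 2 distinct days.
With at most 1 per day and 7 classes, at least 7 days are needed.
Algebra can't be placed before day 4, so the schedule must run through at least day 4.
7 works (last occupied day: day 7): for example HCI -> day 7; Algebra -> day 4; Ethics -> day 6; Calculus -> day 5; Statistics -> day 1; Econ -> day 2; Systems -> day 3.

7 days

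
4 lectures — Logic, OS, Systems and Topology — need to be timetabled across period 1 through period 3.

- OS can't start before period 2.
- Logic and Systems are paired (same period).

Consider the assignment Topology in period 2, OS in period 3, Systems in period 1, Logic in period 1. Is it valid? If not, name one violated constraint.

OS can't start before period 2 — holds.
Logic and Systems are paired (same period) — holds.

Valid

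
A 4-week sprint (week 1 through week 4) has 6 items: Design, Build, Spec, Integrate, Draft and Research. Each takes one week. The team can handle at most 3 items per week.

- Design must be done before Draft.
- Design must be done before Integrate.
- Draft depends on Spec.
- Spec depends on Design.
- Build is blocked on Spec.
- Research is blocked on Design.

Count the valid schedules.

Splitting on Design: it can be week 1 (42), week 2 (3). Listing each branch's schedules as (Build, Spec, Integrate, Draft, Research) by week number:
Design=week 1: (3,2,2,3,2) (3,2,2,3,3) (3,2,2,3,4) (3,2,2,4,2) (3,2,2,4,3) (3,2,2,4,4) (3,2,3,3,2) (3,2,3,3,4) (3,2,3,4,2) (3,2,3,4,3) (3,2,3,4,4) (3,2,4,3,2) (3,2,4,3,3) (3,2,4,3,4) (3,2,4,4,2) (3,2,4,4,3) (3,2,4,4,4) (4,2,2,3,2) (4,2,2,3,3) (4,2,2,3,4) (4,2,2,4,2) (4,2,2,4,3) (4,2,2,4,4) (4,2,3,3,2) (4,2,3,3,3) (4,2,3,3,4) (4,2,3,4,2) (4,2,3,4,3) (4,2,3,4,4) (4,2,4,3,2) (4,2,4,3,3) (4,2,4,3,4) (4,2,4,4,2) (4,2,4,4,3) (4,3,2,4,2) (4,3,2,4,3) (4,3,2,4,4) (4,3,3,4,2) (4,3,3,4,3) (4,3,3,4,4) (4,3,4,4,2) (4,3,4,4,3) — 42.
Design=week 2: (4,3,3,4,3) (4,3,3,4,4) (4,3,4,4,3) — 3.
Summing: 42 + 3 = 45.

45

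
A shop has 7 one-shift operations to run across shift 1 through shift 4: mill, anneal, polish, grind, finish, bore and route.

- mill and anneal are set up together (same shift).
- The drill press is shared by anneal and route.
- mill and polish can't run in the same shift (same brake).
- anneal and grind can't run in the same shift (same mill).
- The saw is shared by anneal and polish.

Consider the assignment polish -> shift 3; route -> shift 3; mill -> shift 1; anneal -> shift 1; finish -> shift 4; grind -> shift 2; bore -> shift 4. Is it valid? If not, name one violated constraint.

anneal and grind can't run in the same shift (same mill) — holds.
The saw is shared by anneal and polish — holds.
mill and polish can't run in the same shift (same brake) — holds.
The drill press is shared by anneal and route — holds.
mill and anneal are set up together (same shift) — holds.

Valid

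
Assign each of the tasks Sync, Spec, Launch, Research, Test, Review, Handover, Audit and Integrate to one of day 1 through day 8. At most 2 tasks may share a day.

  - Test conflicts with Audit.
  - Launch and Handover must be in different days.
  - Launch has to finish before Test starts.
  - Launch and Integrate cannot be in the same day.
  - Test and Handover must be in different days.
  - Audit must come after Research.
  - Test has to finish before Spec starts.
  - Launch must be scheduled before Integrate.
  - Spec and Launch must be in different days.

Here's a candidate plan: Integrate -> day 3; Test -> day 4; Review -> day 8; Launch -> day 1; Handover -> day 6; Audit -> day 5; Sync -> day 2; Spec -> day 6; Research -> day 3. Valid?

Valid

Test has to finish before Spec starts — holds.
Launch has to finish before Test starts — holds.
Spec and Launch must be in different days — holds.
Launch and Handover must be in different days — holds.
At most 2 tasks may share a day — holds.
Test and Handover must be in different days — holds.
Test conflicts with Audit — holds.
Launch must be scheduled before Integrate — holds.
Audit must come after Research — holds.
Launch and Integrate cannot be in the same day — holds.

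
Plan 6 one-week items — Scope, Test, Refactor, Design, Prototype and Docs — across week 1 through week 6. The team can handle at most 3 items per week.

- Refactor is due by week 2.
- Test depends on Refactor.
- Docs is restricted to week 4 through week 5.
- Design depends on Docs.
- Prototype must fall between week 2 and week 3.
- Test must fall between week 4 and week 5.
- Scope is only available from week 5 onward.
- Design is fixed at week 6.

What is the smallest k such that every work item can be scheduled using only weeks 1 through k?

The precedence chain requires at least 2 distinct weeks.
With at most 3 per week and 6 work items, at least 2 weeks are needed.
Design can't be placed before week 6, so the schedule must run through at least week 6.
6 works (last occupied week: week 6): for example Docs in week 4, Design in week 6, Scope in week 5, Refactor in week 1, Prototype in week 2, Test in week 4.

6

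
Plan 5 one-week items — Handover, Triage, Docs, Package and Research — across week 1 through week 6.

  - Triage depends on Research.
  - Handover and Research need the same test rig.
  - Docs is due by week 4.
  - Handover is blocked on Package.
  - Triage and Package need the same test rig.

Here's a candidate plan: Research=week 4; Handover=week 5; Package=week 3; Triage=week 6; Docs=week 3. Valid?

Handover is blocked on Package — holds.
Triage and Package need the same test rig — holds.
Docs is due by week 4 — holds.
Handover and Research need the same test rig — holds.
Triage depends on Research — holds.

Valid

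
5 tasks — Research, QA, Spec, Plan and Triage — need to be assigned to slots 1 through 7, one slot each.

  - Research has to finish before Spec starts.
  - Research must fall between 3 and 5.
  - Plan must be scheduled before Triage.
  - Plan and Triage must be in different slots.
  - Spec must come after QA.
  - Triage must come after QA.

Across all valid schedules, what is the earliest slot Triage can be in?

2

Precedence pushes Triage to at least 2.
Triage at 2 is achievable: Research -> 3; Spec -> 4; QA -> 1; Plan -> 1; Triage -> 2.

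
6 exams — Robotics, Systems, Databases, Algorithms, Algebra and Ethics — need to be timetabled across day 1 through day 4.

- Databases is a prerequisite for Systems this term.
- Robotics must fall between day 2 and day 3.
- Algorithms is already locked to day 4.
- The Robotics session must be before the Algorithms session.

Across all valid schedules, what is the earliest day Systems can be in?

day 2

Precedence pushes Systems to at least day 2.
Systems at day 2 is achievable: Systems -> day 2; Databases -> day 1; Ethics -> day 1; Algebra -> day 1; Algorithms -> day 4; Robotics -> day 2.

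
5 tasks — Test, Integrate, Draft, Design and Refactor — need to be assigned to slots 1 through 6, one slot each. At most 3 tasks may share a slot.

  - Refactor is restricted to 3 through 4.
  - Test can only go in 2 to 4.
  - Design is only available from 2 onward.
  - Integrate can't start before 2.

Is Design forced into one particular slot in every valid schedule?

Design can be 2 (e.g. Test=2, Integrate=2, Draft=1, Refactor=3, Design=2) or 3 (e.g. Refactor in 3, Design in 3, Integrate in 2, Test in 2, Draft in 1).

No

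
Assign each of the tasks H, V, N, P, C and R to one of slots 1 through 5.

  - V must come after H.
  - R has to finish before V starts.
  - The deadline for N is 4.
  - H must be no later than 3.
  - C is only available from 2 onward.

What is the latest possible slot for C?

C is available from 2.
C at 5 is achievable: V=2, N=1, R=1, C=5, P=1, H=1.

5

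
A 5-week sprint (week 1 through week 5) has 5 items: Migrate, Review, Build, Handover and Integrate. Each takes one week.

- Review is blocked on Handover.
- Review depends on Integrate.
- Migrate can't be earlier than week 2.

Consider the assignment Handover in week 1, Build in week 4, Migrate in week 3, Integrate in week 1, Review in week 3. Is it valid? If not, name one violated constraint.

Valid

Migrate can't be earlier than week 2 — holds.
Review depends on Integrate — holds.
Review is blocked on Handover — holds.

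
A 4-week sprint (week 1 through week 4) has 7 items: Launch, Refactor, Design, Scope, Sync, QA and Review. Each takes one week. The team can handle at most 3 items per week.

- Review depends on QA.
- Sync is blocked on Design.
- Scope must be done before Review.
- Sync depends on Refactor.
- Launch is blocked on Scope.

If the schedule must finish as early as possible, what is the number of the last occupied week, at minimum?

The precedence chain requires at least 2 distinct weeks.
With at most 3 per week and 7 work items, at least 3 weeks are needed.
3 works (last occupied week: week 3): for example Sync in week 2; Scope in week 1; QA in week 2; Refactor in week 1; Launch in week 2; Design in week 1; Review in week 3.

3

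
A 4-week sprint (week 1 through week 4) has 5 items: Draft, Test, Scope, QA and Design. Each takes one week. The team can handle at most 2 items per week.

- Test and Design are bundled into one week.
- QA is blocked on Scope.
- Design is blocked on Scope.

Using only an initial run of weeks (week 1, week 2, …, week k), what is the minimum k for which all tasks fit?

The precedence chain requires at least 2 distinct weeks.
With at most 2 per week and 5 tasks, at least 3 weeks are needed.
3 works (last occupied week: week 3): for example Scope=week 1; QA=week 2; Test=week 3; Draft=week 1; Design=week 3.

3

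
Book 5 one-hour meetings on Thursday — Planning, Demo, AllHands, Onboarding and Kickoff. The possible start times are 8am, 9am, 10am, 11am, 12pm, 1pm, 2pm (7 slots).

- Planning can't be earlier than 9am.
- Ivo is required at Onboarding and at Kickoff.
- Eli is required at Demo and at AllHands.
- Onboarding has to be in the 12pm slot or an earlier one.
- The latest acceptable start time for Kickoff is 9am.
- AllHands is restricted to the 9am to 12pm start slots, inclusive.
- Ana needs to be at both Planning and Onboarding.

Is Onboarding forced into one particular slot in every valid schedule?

Onboarding can be 8am (e.g. Demo=8am; Kickoff=9am; Planning=9am; AllHands=9am; Onboarding=8am) or 9am (e.g. Planning -> 10am, AllHands -> 9am, Kickoff -> 8am, Demo -> 8am, Onboarding -> 9am).

No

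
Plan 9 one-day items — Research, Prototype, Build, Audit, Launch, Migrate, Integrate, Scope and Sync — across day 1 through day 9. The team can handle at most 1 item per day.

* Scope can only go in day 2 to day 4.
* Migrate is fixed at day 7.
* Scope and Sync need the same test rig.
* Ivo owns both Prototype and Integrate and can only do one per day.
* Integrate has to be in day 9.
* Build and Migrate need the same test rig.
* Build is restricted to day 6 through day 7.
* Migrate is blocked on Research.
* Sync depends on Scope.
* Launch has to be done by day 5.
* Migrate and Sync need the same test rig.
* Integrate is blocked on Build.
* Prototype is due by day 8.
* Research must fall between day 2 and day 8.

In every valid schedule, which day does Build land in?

day 6

Build's window is day 6–day 7.
Migrate is fixed at day 7, and Build can't share a day with Migrate.
So Build must be day 6.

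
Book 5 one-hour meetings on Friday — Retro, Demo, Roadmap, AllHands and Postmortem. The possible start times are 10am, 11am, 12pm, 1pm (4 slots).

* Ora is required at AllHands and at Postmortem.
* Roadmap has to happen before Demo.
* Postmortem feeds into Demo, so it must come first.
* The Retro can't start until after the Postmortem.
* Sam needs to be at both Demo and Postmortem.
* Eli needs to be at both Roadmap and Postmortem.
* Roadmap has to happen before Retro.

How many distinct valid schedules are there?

Splitting on Retro: it can be 12pm (12), 1pm (24). Listing each branch's schedules as (Demo, Roadmap, AllHands, Postmortem):
Retro=12pm: (12pm,10am,10am,11am) (12pm,10am,12pm,11am) (12pm,10am,1pm,11am) (12pm,11am,11am,10am) (12pm,11am,12pm,10am) (12pm,11am,1pm,10am) (1pm,10am,10am,11am) (1pm,10am,12pm,11am) (1pm,10am,1pm,11am) (1pm,11am,11am,10am) (1pm,11am,12pm,10am) (1pm,11am,1pm,10am) — 12.
Retro=1pm: (12pm,10am,10am,11am) (12pm,10am,12pm,11am) (12pm,10am,1pm,11am) (12pm,11am,11am,10am) (12pm,11am,12pm,10am) (12pm,11am,1pm,10am) (1pm,10am,10am,11am) (1pm,10am,10am,12pm) (1pm,10am,11am,12pm) (1pm,10am,12pm,11am) (1pm,10am,1pm,11am) (1pm,10am,1pm,12pm) (1pm,11am,10am,12pm) (1pm,11am,11am,10am) (1pm,11am,11am,12pm) (1pm,11am,12pm,10am) (1pm,11am,1pm,10am) (1pm,11am,1pm,12pm) (1pm,12pm,10am,11am) (1pm,12pm,11am,10am) (1pm,12pm,12pm,10am) (1pm,12pm,12pm,11am) (1pm,12pm,1pm,10am) (1pm,12pm,1pm,11am) — 24.
Summing: 12 + 24 = 36.

36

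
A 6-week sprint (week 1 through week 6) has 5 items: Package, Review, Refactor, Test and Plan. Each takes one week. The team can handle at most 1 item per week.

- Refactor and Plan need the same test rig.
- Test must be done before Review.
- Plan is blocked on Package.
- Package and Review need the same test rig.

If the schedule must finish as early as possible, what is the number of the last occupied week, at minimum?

5

The precedence chain requires at least 2 distinct weeks.
With at most 1 per week and 5 tasks, at least 5 weeks are needed.
5 works (last occupied week: week 5): for example Review=week 3; Test=week 2; Package=week 1; Refactor=week 5; Plan=week 4.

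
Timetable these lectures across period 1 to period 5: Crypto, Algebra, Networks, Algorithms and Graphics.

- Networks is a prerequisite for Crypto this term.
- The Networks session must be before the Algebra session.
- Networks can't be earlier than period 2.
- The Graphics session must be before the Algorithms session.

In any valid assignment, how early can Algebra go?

Precedence pushes Algebra to at least period 3.
Algebra at period 3 is achievable: Algebra=period 3; Crypto=period 3; Networks=period 2; Graphics=period 1; Algorithms=period 2.

period 3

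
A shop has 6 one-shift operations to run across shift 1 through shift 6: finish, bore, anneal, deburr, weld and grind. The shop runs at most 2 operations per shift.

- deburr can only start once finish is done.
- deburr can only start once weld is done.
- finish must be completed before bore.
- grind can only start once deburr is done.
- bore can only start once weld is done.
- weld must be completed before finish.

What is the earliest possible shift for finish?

shift 2

Precedence pushes finish to at least shift 2; downstream work caps finish at shift 4.
finish at shift 2 is achievable: bore -> shift 3, weld -> shift 1, deburr -> shift 3, finish -> shift 2, anneal -> shift 1, grind -> shift 4.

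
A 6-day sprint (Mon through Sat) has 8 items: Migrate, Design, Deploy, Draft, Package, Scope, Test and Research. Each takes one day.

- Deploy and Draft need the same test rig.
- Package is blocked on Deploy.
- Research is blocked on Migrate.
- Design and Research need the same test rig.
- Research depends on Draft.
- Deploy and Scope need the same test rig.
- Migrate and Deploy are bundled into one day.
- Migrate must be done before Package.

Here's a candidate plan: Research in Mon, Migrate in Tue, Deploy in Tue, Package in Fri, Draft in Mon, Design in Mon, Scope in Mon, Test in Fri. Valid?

Design and Research need the same test rig — violated.
Package is blocked on Deploy — holds.
Research is blocked on Migrate — violated.
Research depends on Draft — violated.
Migrate must be done before Package — holds.
Migrate and Deploy are bundled into one day — holds.
Deploy and Draft need the same test rig — holds.
Deploy and Scope need the same test rig — holds.

No — it violates: Design and Research need the same test rig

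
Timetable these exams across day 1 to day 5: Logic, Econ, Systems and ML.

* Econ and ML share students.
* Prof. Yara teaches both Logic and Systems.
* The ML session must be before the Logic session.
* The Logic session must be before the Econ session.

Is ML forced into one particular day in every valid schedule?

No

ML can be day 1 (e.g. ML in day 1; Systems in day 1; Logic in day 2; Econ in day 3) or day 2 (e.g. Logic=day 3; Systems=day 1; ML=day 2; Econ=day 4).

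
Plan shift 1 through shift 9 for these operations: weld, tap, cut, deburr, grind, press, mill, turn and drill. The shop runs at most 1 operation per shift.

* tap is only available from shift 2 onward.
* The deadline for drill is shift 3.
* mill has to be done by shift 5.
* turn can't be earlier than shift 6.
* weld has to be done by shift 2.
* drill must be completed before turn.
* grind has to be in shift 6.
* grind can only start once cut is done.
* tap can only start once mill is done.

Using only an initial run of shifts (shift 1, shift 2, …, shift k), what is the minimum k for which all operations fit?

The precedence chain requires at least 2 distinct shifts.
With at most 1 per shift and 9 operations, at least 9 shifts are needed.
grind can't be placed before shift 6, so the schedule must run through at least shift 6.
9 works (last occupied shift: shift 9): for example mill in shift 3; press in shift 9; turn in shift 7; tap in shift 4; weld in shift 1; cut in shift 5; drill in shift 2; deburr in shift 8; grind in shift 6.

9 shifts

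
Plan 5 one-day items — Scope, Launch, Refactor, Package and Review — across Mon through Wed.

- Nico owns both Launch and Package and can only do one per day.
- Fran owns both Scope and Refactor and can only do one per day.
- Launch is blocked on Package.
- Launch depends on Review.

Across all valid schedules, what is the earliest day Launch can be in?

Precedence pushes Launch to at least Tue.
Launch at Tue is achievable: Refactor in Tue, Scope in Mon, Review in Mon, Package in Mon, Launch in Tue.

Tue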